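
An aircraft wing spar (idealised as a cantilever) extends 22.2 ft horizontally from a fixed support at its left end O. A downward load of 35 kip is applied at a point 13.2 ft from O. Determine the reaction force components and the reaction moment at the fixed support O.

O_x = 0, O_y = 35.00 kip, M_O = 462.0 kip·ft

ΣF_x = 0: O_x = 0.
ΣF_y = 0: O_y − 35 = 0 → O_y = 35.00 kip.
ΣM about O: M_O − 35·13.2 = 0 → M_O = 462.0 kip·ft.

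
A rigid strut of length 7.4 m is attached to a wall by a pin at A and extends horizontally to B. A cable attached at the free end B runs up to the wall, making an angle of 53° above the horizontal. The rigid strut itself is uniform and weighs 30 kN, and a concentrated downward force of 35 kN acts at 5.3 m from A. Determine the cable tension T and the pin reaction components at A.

T = 50.17 kN, A_x = 30.19 kN, A_y = 24.93 kN

ΣM about A: T·sin53°·7.4 − 30·3.7 − 35·5.3 = 0 → T = 296.5/(7.4·0.798636) = 50.17 kN.
ΣF_x = 0: A_x − T·cos53° = 0 → A_x = 50.17 × 0.601815 = 30.19 kN.
ΣF_y = 0: A_y + T·sin53° − 30 − 35 = 0 → A_y = 65 − 50.17 × 0.798636 = 24.93 kN.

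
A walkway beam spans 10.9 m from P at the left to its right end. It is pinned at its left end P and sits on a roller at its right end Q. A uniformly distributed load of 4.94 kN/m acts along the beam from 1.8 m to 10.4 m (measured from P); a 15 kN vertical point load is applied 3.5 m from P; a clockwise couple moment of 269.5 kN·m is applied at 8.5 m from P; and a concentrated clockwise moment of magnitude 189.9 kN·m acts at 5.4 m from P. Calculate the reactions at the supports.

P_x = 0, P_y = -13.25 kN, Q_y = 70.74 kN

Resultant of the distributed load: 4.94 × 8.6 = 42.484 kN at 6.1 m from P.
Taking moments about P: Q_y·10.9 − (4.94·8.6)·6.1 − 15·3.5 − 269.5 − 189.9 = 0 → Q_y = 771.0524/10.9 = 70.7388 ≈ 70.74 kN.
ΣF_y = 0: P_y + 70.7388 − 4.94·8.6 − 15 = 0 → P_y = -13.25 kN.
ΣF_x = 0: no horizontal applied forces, so P_x = 0.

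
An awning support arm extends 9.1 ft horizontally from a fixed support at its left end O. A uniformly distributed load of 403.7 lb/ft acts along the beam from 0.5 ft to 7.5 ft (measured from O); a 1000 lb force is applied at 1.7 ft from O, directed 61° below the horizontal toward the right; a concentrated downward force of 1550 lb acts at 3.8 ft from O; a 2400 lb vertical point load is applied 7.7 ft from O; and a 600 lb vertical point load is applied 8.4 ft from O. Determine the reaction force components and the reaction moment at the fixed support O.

Resultant of the distributed load: 403.7 × 7 = 2825.9 lb at 4 ft from O.
ΣF_x = 0: O_x + 1000·cos61° = 0 → O_x = -484.8 lb.
ΣF_y = 0: O_y − 403.7·7 − 1000·sin61° − 1550 − 2400 − 600 = 0 → O_y = 8251 lb.
ΣM about O: M_O − (403.7·7)·4 − 1000·sin61°·1.7 − 1550·3.8 − 2400·7.7 − 600·8.4 = 0 → M_O = 42200 lb·ft.

O_x = -484.8 lb, O_y = 8251 lb, M_O = 42200 lb·ft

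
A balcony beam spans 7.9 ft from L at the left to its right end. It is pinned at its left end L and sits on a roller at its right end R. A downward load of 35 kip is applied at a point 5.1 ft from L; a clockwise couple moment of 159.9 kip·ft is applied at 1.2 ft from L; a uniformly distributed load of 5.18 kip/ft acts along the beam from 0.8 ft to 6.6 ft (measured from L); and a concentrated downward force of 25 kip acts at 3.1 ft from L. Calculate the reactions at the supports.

Resultant of the distributed load: 5.18 × 5.8 = 30.044 kip at 3.7 ft from L.
Moments about L: R_y·7.9 − 35·5.1 − 159.9 − (5.18·5.8)·3.7 − 25·3.1 = 0 → R_y = 527.0628/7.9 = 66.7168 ≈ 66.72 kip.
ΣF_y = 0: L_y + 66.7168 − 35 − 5.18·5.8 − 25 = 0 → L_y = 23.33 kip.
ΣF_x = 0: no horizontal applied forces, so L_x = 0.

L_x = 0, L_y = 23.33 kip, R_y = 66.72 kip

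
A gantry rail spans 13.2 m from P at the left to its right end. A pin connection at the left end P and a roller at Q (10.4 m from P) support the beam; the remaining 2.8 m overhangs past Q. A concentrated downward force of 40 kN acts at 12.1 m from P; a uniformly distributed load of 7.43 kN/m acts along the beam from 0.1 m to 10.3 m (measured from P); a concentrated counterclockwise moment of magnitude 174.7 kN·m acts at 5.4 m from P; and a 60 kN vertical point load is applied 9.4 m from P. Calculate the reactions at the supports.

Resultant of the distributed load: 7.43 × 10.2 = 75.786 kN at 5.2 m from P.
Moments about P: Q_y·10.4 − 40·12.1 − (7.43·10.2)·5.2 + 174.7 − 60·9.4 = 0 → Q_y = 1267.3872/10.4 = 121.864 ≈ 121.9 kN.
ΣF_y = 0: P_y + 121.864 − 40 − 7.43·10.2 − 60 = 0 → P_y = 53.92 kN.
ΣF_x = 0: no horizontal applied forces, so P_x = 0.

P_x = 0, P_y = 53.92 kN, Q_y = 121.9 kN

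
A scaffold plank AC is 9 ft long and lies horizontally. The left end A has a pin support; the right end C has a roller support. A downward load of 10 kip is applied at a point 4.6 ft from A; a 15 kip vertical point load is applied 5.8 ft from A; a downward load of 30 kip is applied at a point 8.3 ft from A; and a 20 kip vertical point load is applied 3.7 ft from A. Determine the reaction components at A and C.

Taking moments about A: C_y·9 − 10·4.6 − 15·5.8 − 30·8.3 − 20·3.7 = 0 → C_y = 456/9 = 50.6667 ≈ 50.67 kip.
ΣF_y = 0: A_y + 50.6667 − 10 − 15 − 30 − 20 = 0 → A_y = 24.33 kip.
ΣF_x = 0: no horizontal applied forces, so A_x = 0.

A_x = 0, A_y = 24.33 kip, C_y = 50.67 kip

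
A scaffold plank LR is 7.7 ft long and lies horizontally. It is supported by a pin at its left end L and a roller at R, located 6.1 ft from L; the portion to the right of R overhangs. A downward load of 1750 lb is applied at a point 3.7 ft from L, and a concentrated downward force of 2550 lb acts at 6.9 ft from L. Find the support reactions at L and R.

ΣM about L: R_y·6.1 − 1750·3.7 − 2550·6.9 = 0 → R_y = 24070/6.1 = 3945.9 ≈ 3946 lb.
ΣF_y = 0: L_y + 3945.9 − 1750 − 2550 = 0 → L_y = 354.1 lb.
ΣF_x = 0: no horizontal applied forces, so L_x = 0.

L_x = 0, L_y = 354.1 lb, R_y = 3946 lb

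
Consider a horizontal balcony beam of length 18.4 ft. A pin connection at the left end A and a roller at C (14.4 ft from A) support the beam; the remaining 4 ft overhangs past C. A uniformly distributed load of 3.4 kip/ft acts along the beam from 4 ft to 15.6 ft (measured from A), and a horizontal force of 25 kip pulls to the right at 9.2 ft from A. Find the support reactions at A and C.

Resultant of the distributed load: 3.4 × 11.6 = 39.44 kip at 9.8 ft from A.
ΣM about A: C_y·14.4 − (3.4·11.6)·9.8 = 0 → C_y = 386.512/14.4 = 26.8411 ≈ 26.84 kip.
ΣF_y = 0: A_y + 26.8411 − 3.4·11.6 = 0 → A_y = 12.60 kip.
ΣF_x = 0: A_x + 25 = 0 → A_x = -25.00 kip.

A_x = -25.00 kip, A_y = 12.60 kip, C_y = 26.84 kip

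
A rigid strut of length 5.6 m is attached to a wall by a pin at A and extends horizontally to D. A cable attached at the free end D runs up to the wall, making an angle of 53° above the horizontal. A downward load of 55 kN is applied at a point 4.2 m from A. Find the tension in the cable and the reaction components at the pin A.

T = 51.65 kN, A_x = 31.08 kN, A_y = 13.75 kN

ΣM about A: T·sin53°·5.6 − 55·4.2 = 0 → T = 231/(5.6·0.798636) = 51.6506 ≈ 51.65 kN.
ΣF_x = 0: A_x − T·cos53° = 0 → A_x = 51.6506 × 0.601815 = 31.08 kN.
ΣF_y = 0: A_y + T·sin53° − 55 = 0 → A_y = 55 − 51.6506 × 0.798636 = 13.75 kN.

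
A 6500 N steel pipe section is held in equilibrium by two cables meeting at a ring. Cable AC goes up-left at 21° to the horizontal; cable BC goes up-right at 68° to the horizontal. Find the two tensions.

T_AC = 2435 N, T_BC = 6069 N

ΣF_x = 0: −T_AC·cos21° + T_BC·cos68° = 0 → T_BC = 2.49216·T_AC.
ΣF_y = 0: T_AC·sin21° + T_BC·sin68° = 6500.
Substitute: T_AC·(0.358368 + 2.49216·0.927184) = 6500 → T_AC = 2435.32 ≈ 2435 N.
Then T_BC = 2.49216 × 2435.32 = 6069 N.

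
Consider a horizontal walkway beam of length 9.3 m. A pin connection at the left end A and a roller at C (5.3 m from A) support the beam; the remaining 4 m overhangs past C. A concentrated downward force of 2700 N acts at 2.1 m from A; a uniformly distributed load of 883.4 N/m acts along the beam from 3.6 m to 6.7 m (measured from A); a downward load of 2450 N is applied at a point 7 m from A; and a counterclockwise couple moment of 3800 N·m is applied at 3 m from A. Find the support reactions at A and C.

Resultant of the distributed load: 883.4 × 3.1 = 2738.54 N at 5.15 m from A.
Moments about A: C_y·5.3 − 2700·2.1 − (883.4·3.1)·5.15 − 2450·7 + 3800 = 0 → C_y = 33123.481/5.3 = 6249.71 ≈ 6250 N.
ΣF_y = 0: A_y + 6249.71 − 2700 − 883.4·3.1 − 2450 = 0 → A_y = 1639 N.
ΣF_x = 0: no horizontal applied forces, so A_x = 0.

A_x = 0, A_y = 1639 N, C_y = 6250 N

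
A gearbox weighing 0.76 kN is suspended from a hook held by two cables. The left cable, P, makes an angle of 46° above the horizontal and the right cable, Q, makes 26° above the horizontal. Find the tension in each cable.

ΣF_x = 0: −T_P·cos46° + T_Q·cos26° = 0 → T_Q = 0.772878·T_P.
ΣF_y = 0: T_P·sin46° + T_Q·sin26° = 0.76.
Substitute: T_P·(0.71934 + 0.772878·0.438371) = 0.76 → T_P = 0.718236 ≈ 0.7182 kN.
Then T_Q = 0.772878 × 0.718236 = 0.5551 kN.

T_P = 0.7182 kN, T_Q = 0.5551 kN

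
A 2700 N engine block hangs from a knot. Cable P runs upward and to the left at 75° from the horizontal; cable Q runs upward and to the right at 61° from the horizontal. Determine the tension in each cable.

T_P = 1884 N, T_Q = 1006 N

ΣF_x = 0: −T_P·cos75° + T_Q·cos61° = 0 → T_Q = 0.533857·T_P.
ΣF_y = 0: T_P·sin75° + T_Q·sin61° = 2700.
Substitute: T_P·(0.965926 + 0.533857·0.87462) = 2700 → T_P = 1884.36 ≈ 1884 N.
Then T_Q = 0.533857 × 1884.36 = 1006 N.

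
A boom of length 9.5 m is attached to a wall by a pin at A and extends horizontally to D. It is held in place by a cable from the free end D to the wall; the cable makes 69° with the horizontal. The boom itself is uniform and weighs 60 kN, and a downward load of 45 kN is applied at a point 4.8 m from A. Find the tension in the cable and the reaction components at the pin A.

ΣM about A: T·sin69°·9.5 − 60·4.75 − 45·4.8 = 0 → T = 501/(9.5·0.93358) = 56.4888 ≈ 56.49 kN.
ΣF_x = 0: A_x − T·cos69° = 0 → A_x = 56.4888 × 0.358368 = 20.24 kN.
ΣF_y = 0: A_y + T·sin69° − 60 − 45 = 0 → A_y = 105 − 56.4888 × 0.93358 = 52.26 kN.

T = 56.49 kN, A_x = 20.24 kN, A_y = 52.26 kN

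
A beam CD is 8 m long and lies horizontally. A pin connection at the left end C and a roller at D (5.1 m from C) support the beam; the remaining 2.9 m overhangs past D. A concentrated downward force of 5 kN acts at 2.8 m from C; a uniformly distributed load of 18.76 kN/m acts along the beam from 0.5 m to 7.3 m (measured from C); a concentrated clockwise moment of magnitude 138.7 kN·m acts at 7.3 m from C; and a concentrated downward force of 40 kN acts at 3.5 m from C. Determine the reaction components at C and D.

C_x = 0, C_y = 17.62 kN, D_y = 154.9 kN

Resultant of the distributed load: 18.76 × 6.8 = 127.568 kN at 3.9 m from C.
Moments about C: D_y·5.1 − 5·2.8 − (18.76·6.8)·3.9 − 138.7 − 40·3.5 = 0 → D_y = 790.2152/5.1 = 154.944 ≈ 154.9 kN.
ΣF_y = 0: C_y + 154.944 − 5 − 18.76·6.8 − 40 = 0 → C_y = 17.62 kN.
ΣF_x = 0: no horizontal applied forces, so C_x = 0.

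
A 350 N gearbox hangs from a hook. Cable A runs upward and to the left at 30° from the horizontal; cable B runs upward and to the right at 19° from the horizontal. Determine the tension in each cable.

ΣF_x = 0: −T_A·cos30° + T_B·cos19° = 0 → T_B = 0.915926·T_A.
ΣF_y = 0: T_A·sin30° + T_B·sin19° = 350.
Substitute: T_A·(0.5 + 0.915926·0.325568) = 350 → T_A = 438.489 ≈ 438.5 N.
Then T_B = 0.915926 × 438.489 = 401.6 N.

T_A = 438.5 N, T_B = 401.6 N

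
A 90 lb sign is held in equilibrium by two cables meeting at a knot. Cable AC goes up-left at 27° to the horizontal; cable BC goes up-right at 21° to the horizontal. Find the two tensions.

T_AC = 113.1 lb, T_BC = 107.9 lb

ΣF_x = 0: −T_AC·cos27° + T_BC·cos21° = 0 → T_BC = 0.954397·T_AC.
ΣF_y = 0: T_AC·sin27° + T_BC·sin21° = 90.
Substitute: T_AC·(0.45399 + 0.954397·0.358368) = 90 → T_AC = 113.063 ≈ 113.1 lb.
Then T_BC = 0.954397 × 113.063 = 107.9 lb.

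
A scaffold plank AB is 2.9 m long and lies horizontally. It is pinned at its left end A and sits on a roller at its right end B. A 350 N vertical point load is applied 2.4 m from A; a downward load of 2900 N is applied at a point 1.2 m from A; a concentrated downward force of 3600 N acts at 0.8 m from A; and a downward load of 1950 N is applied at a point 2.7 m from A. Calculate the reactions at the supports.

A_x = 0, A_y = 4502 N, B_y = 4298 N

Moments about A: B_y·2.9 − 350·2.4 − 2900·1.2 − 3600·0.8 − 1950·2.7 = 0 → B_y = 12465/2.9 = 4298.28 ≈ 4298 N.
ΣF_y = 0: A_y + 4298.28 − 350 − 2900 − 3600 − 1950 = 0 → A_y = 4502 N.
ΣF_x = 0: no horizontal applied forces, so A_x = 0.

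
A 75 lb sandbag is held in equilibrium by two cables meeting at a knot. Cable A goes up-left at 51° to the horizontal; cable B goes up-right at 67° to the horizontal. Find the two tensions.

T_A = 33.19 lb, T_B = 53.46 lb

ΣF_x = 0: −T_A·cos51° + T_B·cos67° = 0 → T_B = 1.61062·T_A.
ΣF_y = 0: T_A·sin51° + T_B·sin67° = 75.
Substitute: T_A·(0.777146 + 1.61062·0.920505) = 75 → T_A = 33.1898 ≈ 33.19 lb.
Then T_B = 1.61062 × 33.1898 = 53.46 lb.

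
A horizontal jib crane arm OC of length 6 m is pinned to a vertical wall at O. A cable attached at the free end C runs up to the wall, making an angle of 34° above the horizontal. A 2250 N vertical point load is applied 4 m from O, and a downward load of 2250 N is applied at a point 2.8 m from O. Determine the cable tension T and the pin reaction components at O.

T = 4560 N, O_x = 3781 N, O_y = 1950 N

ΣM about O: T·sin34°·6 − 2250·4 − 2250·2.8 = 0 → T = 15300/(6·0.559193) = 4560.14 ≈ 4560 N.
ΣF_x = 0: O_x − T·cos34° = 0 → O_x = 4560.14 × 0.829038 = 3781 N.
ΣF_y = 0: O_y + T·sin34° − 2250 − 2250 = 0 → O_y = 4500 − 4560.14 × 0.559193 = 1950 N.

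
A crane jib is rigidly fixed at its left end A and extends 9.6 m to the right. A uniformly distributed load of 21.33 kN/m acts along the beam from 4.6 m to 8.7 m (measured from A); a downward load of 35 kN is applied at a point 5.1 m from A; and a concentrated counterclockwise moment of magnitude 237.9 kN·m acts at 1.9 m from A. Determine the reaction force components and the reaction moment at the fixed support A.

A_x = 0, A_y = 122.5 kN, M_A = 522.2 kN·m

Resultant of the distributed load: 21.33 × 4.1 = 87.453 kN at 6.65 m from A.
ΣF_x = 0: A_x = 0.
ΣF_y = 0: A_y − 21.33·4.1 − 35 = 0 → A_y = 122.5 kN.
ΣM about A: M_A − (21.33·4.1)·6.65 − 35·5.1 + 237.9 = 0 → M_A = 522.2 kN·m.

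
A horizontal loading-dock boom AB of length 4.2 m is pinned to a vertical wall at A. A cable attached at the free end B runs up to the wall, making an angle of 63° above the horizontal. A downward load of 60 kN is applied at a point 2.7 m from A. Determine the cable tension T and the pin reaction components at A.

T = 43.29 kN, A_x = 19.65 kN, A_y = 21.43 kN

ΣM about A: T·sin63°·4.2 − 60·2.7 = 0 → T = 162/(4.2·0.891007) = 43.2897 ≈ 43.29 kN.
ΣF_x = 0: A_x − T·cos63° = 0 → A_x = 43.2897 × 0.45399 = 19.65 kN.
ΣF_y = 0: A_y + T·sin63° − 60 = 0 → A_y = 60 − 43.2897 × 0.891007 = 21.43 kN.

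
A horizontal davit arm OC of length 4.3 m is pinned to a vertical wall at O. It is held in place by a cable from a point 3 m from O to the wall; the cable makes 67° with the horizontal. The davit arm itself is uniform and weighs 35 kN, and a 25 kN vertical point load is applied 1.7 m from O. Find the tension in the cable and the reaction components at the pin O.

ΣM about O: T·sin67°·3 − 35·2.15 − 25·1.7 = 0 → T = 117.75/(3·0.920505) = 42.6396 ≈ 42.64 kN.
ΣF_x = 0: O_x − T·cos67° = 0 → O_x = 42.6396 × 0.390731 = 16.66 kN.
ΣF_y = 0: O_y + T·sin67° − 35 − 25 = 0 → O_y = 60 − 42.6396 × 0.920505 = 20.75 kN.

T = 42.64 kN, O_x = 16.66 kN, O_y = 20.75 kN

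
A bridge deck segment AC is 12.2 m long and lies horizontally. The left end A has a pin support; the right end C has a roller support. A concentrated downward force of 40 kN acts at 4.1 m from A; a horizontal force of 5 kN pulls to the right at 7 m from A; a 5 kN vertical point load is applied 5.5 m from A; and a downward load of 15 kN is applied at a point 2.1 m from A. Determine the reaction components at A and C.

A_x = -5.000 kN, A_y = 41.72 kN, C_y = 18.28 kN

Taking moments about A: C_y·12.2 − 40·4.1 − 5·5.5 − 15·2.1 = 0 → C_y = 223/12.2 = 18.2787 ≈ 18.28 kN.
ΣF_y = 0: A_y + 18.2787 − 40 − 5 − 15 = 0 → A_y = 41.72 kN.
ΣF_x = 0: A_x + 5 = 0 → A_x = -5.000 kN.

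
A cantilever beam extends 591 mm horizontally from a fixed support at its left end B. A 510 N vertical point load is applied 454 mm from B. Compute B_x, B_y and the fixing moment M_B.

ΣF_x = 0: B_x = 0.
ΣF_y = 0: B_y − 510 = 0 → B_y = 510.0 N.
ΣM about B: M_B − 510·454 = 0 → M_B = 231500 N·mm.

B_x = 0, B_y = 510.0 N, M_B = 231500 N·mm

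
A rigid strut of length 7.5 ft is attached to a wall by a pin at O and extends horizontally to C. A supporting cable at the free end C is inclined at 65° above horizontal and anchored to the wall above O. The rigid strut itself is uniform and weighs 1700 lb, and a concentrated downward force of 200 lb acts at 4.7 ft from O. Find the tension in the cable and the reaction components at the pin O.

ΣM about O: T·sin65°·7.5 − 1700·3.75 − 200·4.7 = 0 → T = 7315/(7.5·0.906308) = 1076.16 ≈ 1076 lb.
ΣF_x = 0: O_x − T·cos65° = 0 → O_x = 1076.16 × 0.422618 = 454.8 lb.
ΣF_y = 0: O_y + T·sin65° − 1700 − 200 = 0 → O_y = 1900 − 1076.16 × 0.906308 = 924.7 lb.

T = 1076 lb, O_x = 454.8 lb, O_y = 924.7 lb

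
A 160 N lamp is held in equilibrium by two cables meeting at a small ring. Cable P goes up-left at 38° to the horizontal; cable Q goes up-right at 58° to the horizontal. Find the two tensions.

T_P = 85.25 N, T_Q = 126.8 N

ΣF_x = 0: −T_P·cos38° + T_Q·cos58° = 0 → T_Q = 1.48704·T_P.
ΣF_y = 0: T_P·sin38° + T_Q·sin58° = 160.
Substitute: T_P·(0.615661 + 1.48704·0.848048) = 160 → T_P = 85.2541 ≈ 85.25 N.
Then T_Q = 1.48704 × 85.2541 = 126.8 N.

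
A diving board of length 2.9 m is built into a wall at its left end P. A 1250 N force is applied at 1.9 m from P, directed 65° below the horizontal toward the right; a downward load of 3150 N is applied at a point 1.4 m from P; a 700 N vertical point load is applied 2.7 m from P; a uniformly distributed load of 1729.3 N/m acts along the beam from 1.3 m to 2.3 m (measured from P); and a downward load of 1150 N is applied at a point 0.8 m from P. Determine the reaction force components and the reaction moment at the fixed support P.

P_x = -528.3 N, P_y = 7862 N, M_P = 12490 N·m

Resultant of the distributed load: 1729.3 × 1 = 1729.3 N at 1.8 m from P.
ΣF_x = 0: P_x + 1250·cos65° = 0 → P_x = -528.3 N.
ΣF_y = 0: P_y − 1250·sin65° − 3150 − 700 − 1729.3·1 − 1150 = 0 → P_y = 7862 N.
ΣM about P: M_P − 1250·sin65°·1.9 − 3150·1.4 − 700·2.7 − (1729.3·1)·1.8 − 1150·0.8 = 0 → M_P = 12490 N·m.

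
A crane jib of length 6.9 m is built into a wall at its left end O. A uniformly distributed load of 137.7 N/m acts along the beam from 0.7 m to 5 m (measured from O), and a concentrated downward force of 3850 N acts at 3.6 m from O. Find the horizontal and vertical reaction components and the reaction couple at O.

Resultant of the distributed load: 137.7 × 4.3 = 592.11 N at 2.85 m from O.
ΣF_x = 0: O_x = 0.
ΣF_y = 0: O_y − 137.7·4.3 − 3850 = 0 → O_y = 4442 N.
ΣM about O: M_O − (137.7·4.3)·2.85 − 3850·3.6 = 0 → M_O = 15550 N·m.

O_x = 0, O_y = 4442 N, M_O = 15550 N·m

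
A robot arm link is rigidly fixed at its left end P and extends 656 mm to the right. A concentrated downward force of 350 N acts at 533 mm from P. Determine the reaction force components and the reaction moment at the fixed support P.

P_x = 0, P_y = 350.0 N, M_P = 186600 N·mm

ΣF_x = 0: P_x = 0.
ΣF_y = 0: P_y − 350 = 0 → P_y = 350.0 N.
ΣM about P: M_P − 350·533 = 0 → M_P = 186600 N·mm.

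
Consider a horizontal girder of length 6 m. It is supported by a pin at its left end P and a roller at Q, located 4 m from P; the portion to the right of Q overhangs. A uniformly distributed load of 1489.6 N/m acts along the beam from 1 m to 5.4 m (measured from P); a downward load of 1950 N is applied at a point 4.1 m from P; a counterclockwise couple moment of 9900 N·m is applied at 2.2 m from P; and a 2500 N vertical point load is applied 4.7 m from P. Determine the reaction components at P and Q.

Resultant of the distributed load: 1489.6 × 4.4 = 6554.24 N at 3.2 m from P.
Taking moments about P: Q_y·4 − (1489.6·4.4)·3.2 − 1950·4.1 + 9900 − 2500·4.7 = 0 → Q_y = 30818.568/4 = 7704.64 ≈ 7705 N.
ΣF_y = 0: P_y + 7704.64 − 1489.6·4.4 − 1950 − 2500 = 0 → P_y = 3300 N.
ΣF_x = 0: no horizontal applied forces, so P_x = 0.

P_x = 0, P_y = 3300 N, Q_y = 7705 N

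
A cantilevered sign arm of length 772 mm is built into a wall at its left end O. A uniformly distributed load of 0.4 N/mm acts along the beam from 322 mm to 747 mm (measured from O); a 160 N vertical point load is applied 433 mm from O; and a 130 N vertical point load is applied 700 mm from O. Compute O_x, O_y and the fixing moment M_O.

Resultant of the distributed load: 0.4 × 425 = 170 N at 534.5 mm from O.
ΣF_x = 0: O_x = 0.
ΣF_y = 0: O_y − 0.4·425 − 160 − 130 = 0 → O_y = 460.0 N.
ΣM about O: M_O − (0.4·425)·534.5 − 160·433 − 130·700 = 0 → M_O = 251100 N·mm.

O_x = 0, O_y = 460.0 N, M_O = 251100 N·mm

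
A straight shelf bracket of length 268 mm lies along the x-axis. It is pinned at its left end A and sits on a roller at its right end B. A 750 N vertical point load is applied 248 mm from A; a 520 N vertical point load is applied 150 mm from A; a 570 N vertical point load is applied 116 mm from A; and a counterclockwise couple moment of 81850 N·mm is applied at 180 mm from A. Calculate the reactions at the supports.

A_x = 0, A_y = 913.6 N, B_y = 926.4 N

Moments about A: B_y·268 − 750·248 − 520·150 − 570·116 + 81850 = 0 → B_y = 248270/268 = 926.381 ≈ 926.4 N.
ΣF_y = 0: A_y + 926.381 − 750 − 520 − 570 = 0 → A_y = 913.6 N.
ΣF_x = 0: no horizontal applied forces, so A_x = 0.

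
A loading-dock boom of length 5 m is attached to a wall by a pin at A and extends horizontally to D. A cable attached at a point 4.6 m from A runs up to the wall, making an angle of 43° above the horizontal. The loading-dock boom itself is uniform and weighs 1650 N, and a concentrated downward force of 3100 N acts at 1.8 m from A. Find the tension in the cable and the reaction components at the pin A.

T = 3094 N, A_x = 2262 N, A_y = 2640 N

ΣM about A: T·sin43°·4.6 − 1650·2.5 − 3100·1.8 = 0 → T = 9705/(4.6·0.681998) = 3093.53 ≈ 3094 N.
ΣF_x = 0: A_x − T·cos43° = 0 → A_x = 3093.53 × 0.731354 = 2262 N.
ΣF_y = 0: A_y + T·sin43° − 1650 − 3100 = 0 → A_y = 4750 − 3093.53 × 0.681998 = 2640 N.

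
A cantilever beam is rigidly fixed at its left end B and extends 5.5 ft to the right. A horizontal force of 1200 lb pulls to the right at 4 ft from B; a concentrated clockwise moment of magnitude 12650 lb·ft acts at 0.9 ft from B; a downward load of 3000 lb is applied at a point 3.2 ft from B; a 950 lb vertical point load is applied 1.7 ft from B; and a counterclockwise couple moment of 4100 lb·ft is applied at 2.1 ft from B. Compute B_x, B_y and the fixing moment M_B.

ΣF_x = 0: B_x + 1200 = 0 → B_x = -1200 lb.
ΣF_y = 0: B_y − 3000 − 950 = 0 → B_y = 3950 lb.
ΣM about B: M_B − 12650 − 3000·3.2 − 950·1.7 + 4100 = 0 → M_B = 19760 lb·ft.

B_x = -1200 lb, B_y = 3950 lb, M_B = 19760 lb·ft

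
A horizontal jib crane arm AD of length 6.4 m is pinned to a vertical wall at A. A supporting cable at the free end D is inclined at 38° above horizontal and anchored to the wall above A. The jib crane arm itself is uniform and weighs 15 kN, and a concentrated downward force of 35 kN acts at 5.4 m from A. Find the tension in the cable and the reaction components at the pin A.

T = 60.15 kN, A_x = 47.40 kN, A_y = 12.97 kN

ΣM about A: T·sin38°·6.4 − 15·3.2 − 35·5.4 = 0 → T = 237/(6.4·0.615661) = 60.1488 ≈ 60.15 kN.
ΣF_x = 0: A_x − T·cos38° = 0 → A_x = 60.1488 × 0.788011 = 47.40 kN.
ΣF_y = 0: A_y + T·sin38° − 15 − 35 = 0 → A_y = 50 − 60.1488 × 0.615661 = 12.97 kN.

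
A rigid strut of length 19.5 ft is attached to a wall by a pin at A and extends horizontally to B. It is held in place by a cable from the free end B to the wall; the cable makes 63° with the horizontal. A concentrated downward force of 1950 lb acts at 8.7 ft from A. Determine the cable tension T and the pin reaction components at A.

T = 976.4 lb, A_x = 443.3 lb, A_y = 1080 lb

ΣM about A: T·sin63°·19.5 − 1950·8.7 = 0 → T = 16965/(19.5·0.891007) = 976.423 ≈ 976.4 lb.
ΣF_x = 0: A_x − T·cos63° = 0 → A_x = 976.423 × 0.45399 = 443.3 lb.
ΣF_y = 0: A_y + T·sin63° − 1950 = 0 → A_y = 1950 − 976.423 × 0.891007 = 1080 lb.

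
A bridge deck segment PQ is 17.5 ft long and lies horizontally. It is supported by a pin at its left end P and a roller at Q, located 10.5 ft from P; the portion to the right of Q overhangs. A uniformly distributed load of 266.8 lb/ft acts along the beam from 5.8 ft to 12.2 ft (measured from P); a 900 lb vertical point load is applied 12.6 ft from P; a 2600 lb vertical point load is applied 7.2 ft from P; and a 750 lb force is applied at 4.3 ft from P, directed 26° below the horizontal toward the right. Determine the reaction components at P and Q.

Resultant of the distributed load: 266.8 × 6.4 = 1707.52 lb at 9 ft from P.
Taking moments about P: Q_y·10.5 − (266.8·6.4)·9 − 900·12.6 − 2600·7.2 − 750·sin26°·4.3 = 0 → Q_y = 46841.4/10.5 = 4461.09 ≈ 4461 lb.
ΣF_y = 0: P_y + 4461.09 − 266.8·6.4 − 900 − 2600 − 750·sin26° = 0 → P_y = 1075 lb.
ΣF_x = 0: P_x + 750·cos26° = 0 → P_x = -674.1 lb.

P_x = -674.1 lb, P_y = 1075 lb, Q_y = 4461 lb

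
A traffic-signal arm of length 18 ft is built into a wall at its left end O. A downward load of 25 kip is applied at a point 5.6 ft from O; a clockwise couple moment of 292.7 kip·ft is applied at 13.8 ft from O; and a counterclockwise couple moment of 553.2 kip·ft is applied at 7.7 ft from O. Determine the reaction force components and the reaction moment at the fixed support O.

ΣF_x = 0: O_x = 0.
ΣF_y = 0: O_y − 25 = 0 → O_y = 25.00 kip.
ΣM about O: M_O − 25·5.6 − 292.7 + 553.2 = 0 → M_O = -120.5 kip·ft.

O_x = 0, O_y = 25.00 kip, M_O = -120.5 kip·ft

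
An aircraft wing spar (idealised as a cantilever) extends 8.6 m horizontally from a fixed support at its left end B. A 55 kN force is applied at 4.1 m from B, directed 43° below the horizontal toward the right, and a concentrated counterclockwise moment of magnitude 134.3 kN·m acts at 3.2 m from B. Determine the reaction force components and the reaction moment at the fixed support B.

ΣF_x = 0: B_x + 55·cos43° = 0 → B_x = -40.22 kN.
ΣF_y = 0: B_y − 55·sin43° = 0 → B_y = 37.51 kN.
ΣM about B: M_B − 55·sin43°·4.1 + 134.3 = 0 → M_B = 19.49 kN·m.

B_x = -40.22 kN, B_y = 37.51 kN, M_B = 19.49 kN·m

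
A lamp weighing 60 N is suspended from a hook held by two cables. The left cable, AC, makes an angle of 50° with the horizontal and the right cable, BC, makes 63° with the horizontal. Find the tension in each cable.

ΣF_x = 0: −T_AC·cos50° + T_BC·cos63° = 0 → T_BC = 1.41586·T_AC.
ΣF_y = 0: T_AC·sin50° + T_BC·sin63° = 60.
Substitute: T_AC·(0.766044 + 1.41586·0.891007) = 60 → T_AC = 29.5919 ≈ 29.59 N.
Then T_BC = 1.41586 × 29.5919 = 41.90 N.

T_AC = 29.59 N, T_BC = 41.90 N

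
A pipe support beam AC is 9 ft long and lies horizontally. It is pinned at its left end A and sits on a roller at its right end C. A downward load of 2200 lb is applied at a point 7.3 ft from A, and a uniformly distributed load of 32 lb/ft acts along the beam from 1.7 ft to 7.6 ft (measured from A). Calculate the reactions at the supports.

Resultant of the distributed load: 32 × 5.9 = 188.8 lb at 4.65 ft from A.
Taking moments about A: C_y·9 − 2200·7.3 − (32·5.9)·4.65 = 0 → C_y = 16937.92/9 = 1881.99 ≈ 1882 lb.
ΣF_y = 0: A_y + 1881.99 − 2200 − 32·5.9 = 0 → A_y = 506.8 lb.
ΣF_x = 0: no horizontal applied forces, so A_x = 0.

A_x = 0, A_y = 506.8 lb, C_y = 1882 lb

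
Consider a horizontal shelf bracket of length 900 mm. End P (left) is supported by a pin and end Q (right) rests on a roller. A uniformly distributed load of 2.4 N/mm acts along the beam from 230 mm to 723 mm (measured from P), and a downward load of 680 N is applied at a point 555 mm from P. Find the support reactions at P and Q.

Resultant of the distributed load: 2.4 × 493 = 1183.2 N at 476.5 mm from P.
Taking moments about P: Q_y·900 − (2.4·493)·476.5 − 680·555 = 0 → Q_y = 941194.8/900 = 1045.77 ≈ 1046 N.
ΣF_y = 0: P_y + 1045.77 − 2.4·493 − 680 = 0 → P_y = 817.4 N.
ΣF_x = 0: no horizontal applied forces, so P_x = 0.

P_x = 0, P_y = 817.4 N, Q_y = 1046 N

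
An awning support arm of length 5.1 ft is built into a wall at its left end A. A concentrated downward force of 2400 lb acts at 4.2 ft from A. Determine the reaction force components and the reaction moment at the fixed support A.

ΣF_x = 0: A_x = 0.
ΣF_y = 0: A_y − 2400 = 0 → A_y = 2400 lb.
ΣM about A: M_A − 2400·4.2 = 0 → M_A = 10080 lb·ft.

A_x = 0, A_y = 2400 lb, M_A = 10080 lb·ft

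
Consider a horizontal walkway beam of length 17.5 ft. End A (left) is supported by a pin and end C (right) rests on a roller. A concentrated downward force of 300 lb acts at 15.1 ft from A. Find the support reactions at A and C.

Taking moments about A: C_y·17.5 − 300·15.1 = 0 → C_y = 4530/17.5 = 258.857 ≈ 258.9 lb.
ΣF_y = 0: A_y + 258.857 − 300 = 0 → A_y = 41.14 lb.
ΣF_x = 0: no horizontal applied forces, so A_x = 0.

A_x = 0, A_y = 41.14 lb, C_y = 258.9 lb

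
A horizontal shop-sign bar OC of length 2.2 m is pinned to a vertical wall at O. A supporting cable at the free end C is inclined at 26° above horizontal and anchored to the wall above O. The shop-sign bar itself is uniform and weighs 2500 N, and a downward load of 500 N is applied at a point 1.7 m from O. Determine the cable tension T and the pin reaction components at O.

T = 3733 N, O_x = 3355 N, O_y = 1364 N

ΣM about O: T·sin26°·2.2 − 2500·1.1 − 500·1.7 = 0 → T = 3600/(2.2·0.438371) = 3732.83 ≈ 3733 N.
ΣF_x = 0: O_x − T·cos26° = 0 → O_x = 3732.83 × 0.898794 = 3355 N.
ΣF_y = 0: O_y + T·sin26° − 2500 − 500 = 0 → O_y = 3000 − 3732.83 × 0.438371 = 1364 N.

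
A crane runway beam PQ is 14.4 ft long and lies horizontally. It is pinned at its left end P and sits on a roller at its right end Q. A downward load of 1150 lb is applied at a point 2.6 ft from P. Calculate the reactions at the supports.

Taking moments about P: Q_y·14.4 − 1150·2.6 = 0 → Q_y = 2990/14.4 = 207.639 ≈ 207.6 lb.
ΣF_y = 0: P_y + 207.639 − 1150 = 0 → P_y = 942.4 lb.
ΣF_x = 0: no horizontal applied forces, so P_x = 0.

P_x = 0, P_y = 942.4 lb, Q_y = 207.6 lb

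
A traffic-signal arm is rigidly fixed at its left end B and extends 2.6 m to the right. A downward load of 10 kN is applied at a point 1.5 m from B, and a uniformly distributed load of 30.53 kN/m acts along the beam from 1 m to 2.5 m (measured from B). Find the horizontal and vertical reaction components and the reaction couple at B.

Resultant of the distributed load: 30.53 × 1.5 = 45.795 kN at 1.75 m from B.
ΣF_x = 0: B_x = 0.
ΣF_y = 0: B_y − 10 − 30.53·1.5 = 0 → B_y = 55.80 kN.
ΣM about B: M_B − 10·1.5 − (30.53·1.5)·1.75 = 0 → M_B = 95.14 kN·m.

B_x = 0, B_y = 55.80 kN, M_B = 95.14 kN·m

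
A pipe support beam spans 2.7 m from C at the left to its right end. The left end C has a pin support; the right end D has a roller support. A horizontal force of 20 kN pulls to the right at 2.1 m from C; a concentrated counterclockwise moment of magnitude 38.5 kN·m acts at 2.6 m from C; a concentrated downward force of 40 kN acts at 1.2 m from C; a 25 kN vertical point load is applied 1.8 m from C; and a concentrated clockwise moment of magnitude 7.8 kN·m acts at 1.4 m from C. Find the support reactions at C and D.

C_x = -20.00 kN, C_y = 41.93 kN, D_y = 23.07 kN

Moments about C: D_y·2.7 + 38.5 − 40·1.2 − 25·1.8 − 7.8 = 0 → D_y = 62.3/2.7 = 23.0741 ≈ 23.07 kN.
ΣF_y = 0: C_y + 23.0741 − 40 − 25 = 0 → C_y = 41.93 kN.
ΣF_x = 0: C_x + 20 = 0 → C_x = -20.00 kN.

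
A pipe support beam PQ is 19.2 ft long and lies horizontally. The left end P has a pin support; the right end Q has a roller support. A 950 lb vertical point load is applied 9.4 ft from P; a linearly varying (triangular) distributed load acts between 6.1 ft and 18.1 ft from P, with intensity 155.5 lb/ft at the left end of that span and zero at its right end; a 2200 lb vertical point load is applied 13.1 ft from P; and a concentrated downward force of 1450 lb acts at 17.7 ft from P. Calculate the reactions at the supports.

Resultant of the triangular load: ½ × 155.5 × 12 = 933 lb, acting at 10.1 ft from P (one-third of the span from the peak).
Taking moments about P: Q_y·19.2 − 950·9.4 − (½·155.5·12)·10.1 − 2200·13.1 − 1450·17.7 = 0 → Q_y = 72838.3/19.2 = 3793.66 ≈ 3794 lb.
ΣF_y = 0: P_y + 3793.66 − 950 − ½·155.5·12 − 2200 − 1450 = 0 → P_y = 1739 lb.
ΣF_x = 0: no horizontal applied forces, so P_x = 0.

P_x = 0, P_y = 1739 lb, Q_y = 3794 lb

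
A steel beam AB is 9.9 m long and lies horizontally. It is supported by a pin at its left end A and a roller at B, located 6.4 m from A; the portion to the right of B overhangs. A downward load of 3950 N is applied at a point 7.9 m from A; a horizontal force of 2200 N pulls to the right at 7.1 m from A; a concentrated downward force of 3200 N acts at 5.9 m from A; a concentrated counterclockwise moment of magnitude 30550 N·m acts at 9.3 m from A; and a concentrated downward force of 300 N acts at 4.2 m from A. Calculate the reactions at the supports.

ΣM about A: B_y·6.4 − 3950·7.9 − 3200·5.9 + 30550 − 300·4.2 = 0 → B_y = 20795/6.4 = 3249.22 ≈ 3249 N.
ΣF_y = 0: A_y + 3249.22 − 3950 − 3200 − 300 = 0 → A_y = 4201 N.
ΣF_x = 0: A_x + 2200 = 0 → A_x = -2200 N.

A_x = -2200 N, A_y = 4201 N, B_y = 3249 N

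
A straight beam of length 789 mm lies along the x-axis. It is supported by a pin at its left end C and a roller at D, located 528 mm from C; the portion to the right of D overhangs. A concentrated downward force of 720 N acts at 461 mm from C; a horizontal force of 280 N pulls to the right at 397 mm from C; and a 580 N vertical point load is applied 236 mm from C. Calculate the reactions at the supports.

ΣM about C: D_y·528 − 720·461 − 580·236 = 0 → D_y = 468800/528 = 887.879 ≈ 887.9 N.
ΣF_y = 0: C_y + 887.879 − 720 − 580 = 0 → C_y = 412.1 N.
ΣF_x = 0: C_x + 280 = 0 → C_x = -280.0 N.

C_x = -280.0 N, C_y = 412.1 N, D_y = 887.9 N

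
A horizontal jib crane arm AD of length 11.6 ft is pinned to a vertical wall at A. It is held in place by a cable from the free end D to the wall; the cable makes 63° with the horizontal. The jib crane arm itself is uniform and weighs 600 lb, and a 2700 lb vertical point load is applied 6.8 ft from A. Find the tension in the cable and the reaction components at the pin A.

T = 2113 lb, A_x = 959.3 lb, A_y = 1417 lb

ΣM about A: T·sin63°·11.6 − 600·5.8 − 2700·6.8 = 0 → T = 21840/(11.6·0.891007) = 2113.07 ≈ 2113 lb.
ΣF_x = 0: A_x − T·cos63° = 0 → A_x = 2113.07 × 0.45399 = 959.3 lb.
ΣF_y = 0: A_y + T·sin63° − 600 − 2700 = 0 → A_y = 3300 − 2113.07 × 0.891007 = 1417 lb.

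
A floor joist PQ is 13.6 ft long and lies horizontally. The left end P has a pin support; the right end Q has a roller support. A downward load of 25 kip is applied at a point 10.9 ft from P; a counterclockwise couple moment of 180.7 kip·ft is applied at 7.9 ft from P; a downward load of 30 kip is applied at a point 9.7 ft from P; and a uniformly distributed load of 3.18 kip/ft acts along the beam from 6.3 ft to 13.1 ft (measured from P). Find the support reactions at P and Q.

Resultant of the distributed load: 3.18 × 6.8 = 21.624 kip at 9.7 ft from P.
Moments about P: Q_y·13.6 − 25·10.9 + 180.7 − 30·9.7 − (3.18·6.8)·9.7 = 0 → Q_y = 592.5528/13.6 = 43.5701 ≈ 43.57 kip.
ΣF_y = 0: P_y + 43.5701 − 25 − 30 − 3.18·6.8 = 0 → P_y = 33.05 kip.
ΣF_x = 0: no horizontal applied forces, so P_x = 0.

P_x = 0, P_y = 33.05 kip, Q_y = 43.57 kip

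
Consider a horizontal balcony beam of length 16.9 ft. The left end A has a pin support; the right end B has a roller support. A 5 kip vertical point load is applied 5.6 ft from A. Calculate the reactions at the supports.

A_x = 0, A_y = 3.343 kip, B_y = 1.657 kip

Moments about A: B_y·16.9 − 5·5.6 = 0 → B_y = 28/16.9 = 1.6568 ≈ 1.657 kip.
ΣF_y = 0: A_y + 1.6568 − 5 = 0 → A_y = 3.343 kip.
ΣF_x = 0: no horizontal applied forces, so A_x = 0.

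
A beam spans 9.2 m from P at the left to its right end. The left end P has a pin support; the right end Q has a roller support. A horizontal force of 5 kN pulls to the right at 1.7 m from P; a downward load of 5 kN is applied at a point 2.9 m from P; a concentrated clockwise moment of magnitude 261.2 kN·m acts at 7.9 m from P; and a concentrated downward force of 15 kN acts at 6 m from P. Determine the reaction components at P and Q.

P_x = -5.000 kN, P_y = -19.75 kN, Q_y = 39.75 kN

ΣM about P: Q_y·9.2 − 5·2.9 − 261.2 − 15·6 = 0 → Q_y = 365.7/9.2 = 39.75 kN.
ΣF_y = 0: P_y + 39.75 − 5 − 15 = 0 → P_y = -19.75 kN.
ΣF_x = 0: P_x + 5 = 0 → P_x = -5.000 kN.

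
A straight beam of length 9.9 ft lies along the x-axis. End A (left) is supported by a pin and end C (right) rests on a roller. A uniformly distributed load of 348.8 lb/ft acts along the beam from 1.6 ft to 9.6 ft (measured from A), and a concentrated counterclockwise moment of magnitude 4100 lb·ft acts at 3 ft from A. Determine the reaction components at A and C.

A_x = 0, A_y = 1626 lb, C_y = 1164 lb

Resultant of the distributed load: 348.8 × 8 = 2790.4 lb at 5.6 ft from A.
ΣM about A: C_y·9.9 − (348.8·8)·5.6 + 4100 = 0 → C_y = 11526.24/9.9 = 1164.27 ≈ 1164 lb.
ΣF_y = 0: A_y + 1164.27 − 348.8·8 = 0 → A_y = 1626 lb.
ΣF_x = 0: no horizontal applied forces, so A_x = 0.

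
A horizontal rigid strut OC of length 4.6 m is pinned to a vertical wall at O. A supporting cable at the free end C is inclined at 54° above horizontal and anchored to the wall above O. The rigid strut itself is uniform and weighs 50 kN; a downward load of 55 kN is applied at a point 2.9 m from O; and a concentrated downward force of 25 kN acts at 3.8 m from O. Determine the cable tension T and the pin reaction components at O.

ΣM about O: T·sin54°·4.6 − 50·2.3 − 55·2.9 − 25·3.8 = 0 → T = 369.5/(4.6·0.809017) = 99.2885 ≈ 99.29 kN.
ΣF_x = 0: O_x − T·cos54° = 0 → O_x = 99.2885 × 0.587785 = 58.36 kN.
ΣF_y = 0: O_y + T·sin54° − 50 − 55 − 25 = 0 → O_y = 130 − 99.2885 × 0.809017 = 49.67 kN.

T = 99.29 kN, O_x = 58.36 kN, O_y = 49.67 kN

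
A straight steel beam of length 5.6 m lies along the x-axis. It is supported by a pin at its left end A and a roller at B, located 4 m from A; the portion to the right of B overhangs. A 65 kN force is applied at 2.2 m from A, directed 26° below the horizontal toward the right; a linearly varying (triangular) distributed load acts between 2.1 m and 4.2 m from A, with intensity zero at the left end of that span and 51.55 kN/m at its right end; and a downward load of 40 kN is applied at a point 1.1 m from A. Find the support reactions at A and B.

A_x = -58.42 kN, A_y = 48.59 kN, B_y = 74.03 kN

Resultant of the triangular load: ½ × 51.55 × 2.1 = 54.1275 kN, acting at 3.5 m from A (one-third of the span from the peak).
Taking moments about A: B_y·4 − 65·sin26°·2.2 − (½·51.55·2.1)·3.5 − 40·1.1 = 0 → B_y = 296.133/4 = 74.0332 ≈ 74.03 kN.
ΣF_y = 0: A_y + 74.0332 − 65·sin26° − ½·51.55·2.1 − 40 = 0 → A_y = 48.59 kN.
ΣF_x = 0: A_x + 65·cos26° = 0 → A_x = -58.42 kN.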